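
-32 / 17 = -1.88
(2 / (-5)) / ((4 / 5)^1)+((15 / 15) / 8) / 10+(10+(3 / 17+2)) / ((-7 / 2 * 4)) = -12921 / 9520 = -1.36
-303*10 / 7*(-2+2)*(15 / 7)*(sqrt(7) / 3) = 0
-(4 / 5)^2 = -16 / 25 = -0.64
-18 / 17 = -1.06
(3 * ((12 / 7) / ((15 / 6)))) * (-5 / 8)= -9 / 7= -1.29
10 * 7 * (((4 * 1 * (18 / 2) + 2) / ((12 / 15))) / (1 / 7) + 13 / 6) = 70280 / 3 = 23426.67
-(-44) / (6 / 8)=176 / 3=58.67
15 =15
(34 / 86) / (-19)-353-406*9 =-3273736 / 817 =-4007.02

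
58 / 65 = 0.89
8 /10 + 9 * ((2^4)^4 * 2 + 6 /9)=5898274 /5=1179654.80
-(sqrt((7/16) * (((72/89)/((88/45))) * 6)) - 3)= 3 - 9 * sqrt(205590)/3916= 1.96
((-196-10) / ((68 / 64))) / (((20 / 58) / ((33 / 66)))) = -23896 / 85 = -281.13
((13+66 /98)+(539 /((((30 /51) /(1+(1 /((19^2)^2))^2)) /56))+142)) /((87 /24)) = 1713271405131683616 /120668215406305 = 14198.20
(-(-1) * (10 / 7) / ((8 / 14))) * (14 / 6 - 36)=-505 / 6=-84.17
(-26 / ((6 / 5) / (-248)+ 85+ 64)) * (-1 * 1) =16120 / 92377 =0.17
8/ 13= 0.62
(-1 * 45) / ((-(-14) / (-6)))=135 / 7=19.29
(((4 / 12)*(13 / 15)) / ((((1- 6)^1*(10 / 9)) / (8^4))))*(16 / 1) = -425984 / 125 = -3407.87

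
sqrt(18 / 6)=sqrt(3)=1.73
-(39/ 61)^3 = -59319/ 226981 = -0.26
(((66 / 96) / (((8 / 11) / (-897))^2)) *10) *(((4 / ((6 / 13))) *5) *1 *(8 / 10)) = 23203582545 / 64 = 362555977.27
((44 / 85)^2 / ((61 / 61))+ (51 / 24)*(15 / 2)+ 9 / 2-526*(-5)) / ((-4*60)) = -102140517 / 9248000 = -11.04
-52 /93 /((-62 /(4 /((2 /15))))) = 260 /961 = 0.27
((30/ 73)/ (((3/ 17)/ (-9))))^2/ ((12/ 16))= 3121200/ 5329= 585.70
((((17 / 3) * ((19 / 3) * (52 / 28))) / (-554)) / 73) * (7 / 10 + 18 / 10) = -20995 / 5095692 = -0.00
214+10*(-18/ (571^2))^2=22748785010974/ 106302733681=214.00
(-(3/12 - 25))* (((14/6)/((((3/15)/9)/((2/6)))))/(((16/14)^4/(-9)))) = -74875185/16384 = -4570.02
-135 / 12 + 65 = 215 / 4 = 53.75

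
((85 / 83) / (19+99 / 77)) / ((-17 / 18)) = -315 / 5893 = -0.05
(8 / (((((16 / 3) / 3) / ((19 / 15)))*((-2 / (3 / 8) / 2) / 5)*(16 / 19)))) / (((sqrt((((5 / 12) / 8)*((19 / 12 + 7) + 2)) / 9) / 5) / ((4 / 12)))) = -85.47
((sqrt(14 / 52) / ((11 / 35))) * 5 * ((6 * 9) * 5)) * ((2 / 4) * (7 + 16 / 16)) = 94500 * sqrt(182) / 143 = 8915.21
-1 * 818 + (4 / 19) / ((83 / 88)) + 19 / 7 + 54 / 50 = -224638822 / 275975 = -813.98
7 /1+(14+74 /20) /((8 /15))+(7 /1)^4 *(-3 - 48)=-1958573 /16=-122410.81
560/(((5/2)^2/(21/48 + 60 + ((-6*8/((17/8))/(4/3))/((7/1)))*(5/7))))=3129884/595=5260.31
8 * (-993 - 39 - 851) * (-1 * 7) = 105448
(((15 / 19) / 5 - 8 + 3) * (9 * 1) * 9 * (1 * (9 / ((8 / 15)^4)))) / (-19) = 848829375 / 369664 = 2296.22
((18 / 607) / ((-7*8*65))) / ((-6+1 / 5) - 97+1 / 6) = 27 / 340149446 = 0.00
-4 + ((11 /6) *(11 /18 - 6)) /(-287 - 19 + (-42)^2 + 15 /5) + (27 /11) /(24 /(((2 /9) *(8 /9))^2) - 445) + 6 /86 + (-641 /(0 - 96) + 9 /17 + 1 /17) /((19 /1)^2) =-77831544415639801 /19944334837402272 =-3.90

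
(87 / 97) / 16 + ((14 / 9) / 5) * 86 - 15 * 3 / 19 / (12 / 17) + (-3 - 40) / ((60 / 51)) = -17374751 / 1326960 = -13.09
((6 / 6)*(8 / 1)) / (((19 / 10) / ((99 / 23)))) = 18.12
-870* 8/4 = -1740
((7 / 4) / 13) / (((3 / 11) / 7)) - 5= -241 / 156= -1.54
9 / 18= 1 / 2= 0.50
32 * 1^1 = 32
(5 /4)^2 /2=25 /32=0.78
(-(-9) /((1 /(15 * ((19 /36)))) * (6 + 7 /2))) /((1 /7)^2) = 735 /2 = 367.50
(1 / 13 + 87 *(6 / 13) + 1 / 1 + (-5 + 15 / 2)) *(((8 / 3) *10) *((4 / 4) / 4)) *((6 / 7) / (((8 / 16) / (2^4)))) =727680 / 91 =7996.48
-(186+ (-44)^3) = 84998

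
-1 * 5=-5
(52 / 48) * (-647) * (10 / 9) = -42055 / 54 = -778.80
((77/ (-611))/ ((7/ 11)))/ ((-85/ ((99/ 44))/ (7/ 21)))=363/ 207740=0.00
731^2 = 534361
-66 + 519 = 453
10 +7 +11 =28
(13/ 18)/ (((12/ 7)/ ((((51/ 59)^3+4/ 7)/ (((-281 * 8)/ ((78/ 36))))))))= -295762337/ 598352821632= -0.00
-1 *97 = -97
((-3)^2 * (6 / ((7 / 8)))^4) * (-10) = -477757440 / 2401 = -198982.69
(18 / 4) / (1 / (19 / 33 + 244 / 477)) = 4.89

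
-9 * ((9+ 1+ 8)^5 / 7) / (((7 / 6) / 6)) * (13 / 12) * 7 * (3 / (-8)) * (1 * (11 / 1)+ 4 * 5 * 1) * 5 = 38550730140 / 7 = 5507247162.86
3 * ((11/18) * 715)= 7865/6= 1310.83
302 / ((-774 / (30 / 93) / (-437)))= 55.00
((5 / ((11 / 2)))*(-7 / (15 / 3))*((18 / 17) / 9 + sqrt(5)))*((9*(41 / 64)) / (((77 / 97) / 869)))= -2827647*sqrt(5) / 352 - 2827647 / 2992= -18907.60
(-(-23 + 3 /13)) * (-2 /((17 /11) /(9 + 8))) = -6512 /13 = -500.92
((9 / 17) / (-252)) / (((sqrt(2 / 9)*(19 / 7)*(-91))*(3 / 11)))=11*sqrt(2) / 235144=0.00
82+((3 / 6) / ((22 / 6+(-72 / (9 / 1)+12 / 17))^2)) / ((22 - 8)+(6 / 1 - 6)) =78583201 / 958300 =82.00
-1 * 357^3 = -45499293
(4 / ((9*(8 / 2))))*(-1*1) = -1 / 9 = -0.11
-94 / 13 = -7.23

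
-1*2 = -2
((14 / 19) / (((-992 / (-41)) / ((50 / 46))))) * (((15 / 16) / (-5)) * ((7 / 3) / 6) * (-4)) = 50225 / 5202048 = 0.01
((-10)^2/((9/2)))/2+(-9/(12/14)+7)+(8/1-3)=227/18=12.61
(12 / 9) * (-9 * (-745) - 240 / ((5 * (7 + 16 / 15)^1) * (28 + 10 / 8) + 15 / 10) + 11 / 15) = 8448968 / 945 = 8940.71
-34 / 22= -17 / 11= -1.55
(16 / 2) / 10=4 / 5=0.80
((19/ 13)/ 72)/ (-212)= -19/ 198432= -0.00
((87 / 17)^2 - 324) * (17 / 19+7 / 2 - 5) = 1979541 / 10982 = 180.25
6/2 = 3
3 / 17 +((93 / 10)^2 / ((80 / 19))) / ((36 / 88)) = 3426433 / 68000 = 50.39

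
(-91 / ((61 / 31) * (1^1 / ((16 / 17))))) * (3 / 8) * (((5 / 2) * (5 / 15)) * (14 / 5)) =-39494 / 1037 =-38.08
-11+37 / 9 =-62 / 9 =-6.89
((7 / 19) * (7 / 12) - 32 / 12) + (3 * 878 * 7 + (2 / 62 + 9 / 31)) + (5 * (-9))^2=20460.87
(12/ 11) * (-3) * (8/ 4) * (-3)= 216/ 11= 19.64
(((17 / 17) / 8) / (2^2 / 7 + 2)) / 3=7 / 432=0.02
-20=-20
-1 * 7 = -7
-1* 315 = -315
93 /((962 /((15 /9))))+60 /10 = 5927 /962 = 6.16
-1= -1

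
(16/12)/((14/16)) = 32/21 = 1.52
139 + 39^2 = 1660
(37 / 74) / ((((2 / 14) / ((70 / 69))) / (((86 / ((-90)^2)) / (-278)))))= -2107 / 15537420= -0.00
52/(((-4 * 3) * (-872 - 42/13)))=169/34134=0.00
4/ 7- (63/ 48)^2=-2063/ 1792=-1.15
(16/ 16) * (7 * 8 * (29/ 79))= 1624/ 79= 20.56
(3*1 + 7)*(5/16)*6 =75/4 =18.75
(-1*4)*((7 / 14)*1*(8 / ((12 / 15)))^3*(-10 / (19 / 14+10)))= 280000 / 159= 1761.01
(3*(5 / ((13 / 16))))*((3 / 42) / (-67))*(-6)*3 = 2160 / 6097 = 0.35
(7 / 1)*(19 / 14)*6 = 57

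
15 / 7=2.14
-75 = -75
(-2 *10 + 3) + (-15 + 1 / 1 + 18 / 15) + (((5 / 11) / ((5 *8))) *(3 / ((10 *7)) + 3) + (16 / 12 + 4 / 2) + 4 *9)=9.57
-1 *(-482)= 482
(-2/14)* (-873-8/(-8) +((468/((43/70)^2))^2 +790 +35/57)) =-299733815862161/1364101599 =-219729.83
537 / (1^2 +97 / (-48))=-25776 / 49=-526.04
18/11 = 1.64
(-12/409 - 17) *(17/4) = -118405/1636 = -72.37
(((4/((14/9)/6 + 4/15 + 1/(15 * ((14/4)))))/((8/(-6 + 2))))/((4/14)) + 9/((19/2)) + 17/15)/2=-157988/29355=-5.38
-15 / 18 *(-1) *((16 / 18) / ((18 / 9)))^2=40 / 243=0.16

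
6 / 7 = 0.86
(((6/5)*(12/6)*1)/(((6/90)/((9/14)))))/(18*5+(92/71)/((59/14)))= 339309/1324043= 0.26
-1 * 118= -118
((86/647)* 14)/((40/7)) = 2107/6470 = 0.33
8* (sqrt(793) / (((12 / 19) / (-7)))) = -266* sqrt(793) / 3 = -2496.88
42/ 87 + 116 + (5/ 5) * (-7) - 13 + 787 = 25621/ 29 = 883.48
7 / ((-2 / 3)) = -21 / 2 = -10.50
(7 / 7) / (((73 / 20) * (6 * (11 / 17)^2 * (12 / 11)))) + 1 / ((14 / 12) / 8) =703907 / 101178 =6.96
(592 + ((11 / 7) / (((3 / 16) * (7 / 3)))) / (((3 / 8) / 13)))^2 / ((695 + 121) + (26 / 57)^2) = 629.00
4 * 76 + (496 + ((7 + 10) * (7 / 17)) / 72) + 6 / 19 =1094965 / 1368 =800.41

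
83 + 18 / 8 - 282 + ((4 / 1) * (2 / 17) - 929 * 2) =-139691 / 68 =-2054.28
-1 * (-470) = 470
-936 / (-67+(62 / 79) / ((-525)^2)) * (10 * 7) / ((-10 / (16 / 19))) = -2282651280000 / 27718778197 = -82.35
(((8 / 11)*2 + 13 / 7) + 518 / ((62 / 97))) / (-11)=-1942376 / 26257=-73.98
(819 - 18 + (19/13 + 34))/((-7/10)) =-108740/91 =-1194.95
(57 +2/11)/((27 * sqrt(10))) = 629 * sqrt(10)/2970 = 0.67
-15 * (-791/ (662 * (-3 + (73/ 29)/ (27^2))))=-7166799/ 1198220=-5.98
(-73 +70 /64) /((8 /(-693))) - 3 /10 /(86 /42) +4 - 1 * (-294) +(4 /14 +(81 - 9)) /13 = 32717903181 /5008640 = 6532.29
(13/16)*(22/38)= 143/304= 0.47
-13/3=-4.33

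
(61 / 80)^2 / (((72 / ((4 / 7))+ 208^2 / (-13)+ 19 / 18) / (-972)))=0.18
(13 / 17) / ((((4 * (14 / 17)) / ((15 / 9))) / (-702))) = -7605 / 28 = -271.61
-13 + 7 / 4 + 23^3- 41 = 48459 / 4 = 12114.75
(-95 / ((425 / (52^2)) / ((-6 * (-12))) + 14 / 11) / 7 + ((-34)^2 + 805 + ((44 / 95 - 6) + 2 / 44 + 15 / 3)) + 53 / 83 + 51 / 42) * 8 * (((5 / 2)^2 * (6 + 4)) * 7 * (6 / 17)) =1941207127813924800 / 805164803993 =2410943.84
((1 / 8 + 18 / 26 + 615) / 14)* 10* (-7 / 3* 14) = -2241575 / 156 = -14369.07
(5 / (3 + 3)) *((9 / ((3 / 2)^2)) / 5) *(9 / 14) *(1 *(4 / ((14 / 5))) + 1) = 1.04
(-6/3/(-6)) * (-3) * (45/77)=-45/77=-0.58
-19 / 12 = -1.58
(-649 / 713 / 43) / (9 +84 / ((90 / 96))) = -3245 / 15114887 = -0.00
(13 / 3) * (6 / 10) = 13 / 5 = 2.60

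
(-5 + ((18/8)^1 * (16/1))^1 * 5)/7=25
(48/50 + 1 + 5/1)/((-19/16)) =-2784/475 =-5.86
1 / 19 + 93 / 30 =599 / 190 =3.15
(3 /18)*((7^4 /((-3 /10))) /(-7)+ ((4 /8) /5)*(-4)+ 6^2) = 8842 /45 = 196.49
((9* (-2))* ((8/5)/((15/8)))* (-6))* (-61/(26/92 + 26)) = -2155008/10075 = -213.90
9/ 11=0.82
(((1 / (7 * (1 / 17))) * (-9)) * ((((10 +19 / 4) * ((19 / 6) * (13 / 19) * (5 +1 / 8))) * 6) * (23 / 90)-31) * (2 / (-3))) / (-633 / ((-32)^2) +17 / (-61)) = -21038689184 / 5882205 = -3576.67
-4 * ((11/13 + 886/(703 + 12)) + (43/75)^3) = -548690504/60328125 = -9.10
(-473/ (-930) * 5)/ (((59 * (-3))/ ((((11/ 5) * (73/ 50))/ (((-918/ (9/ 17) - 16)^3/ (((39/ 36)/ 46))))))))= 4937647/ 24348905437500000000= 0.00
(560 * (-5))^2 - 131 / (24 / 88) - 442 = 23517233 / 3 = 7839077.67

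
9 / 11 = 0.82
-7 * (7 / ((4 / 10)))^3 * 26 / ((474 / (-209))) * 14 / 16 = 5708077375 / 15168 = 376323.67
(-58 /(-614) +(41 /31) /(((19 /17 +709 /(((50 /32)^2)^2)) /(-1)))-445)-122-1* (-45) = -3960388267025800 /7588163752311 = -521.92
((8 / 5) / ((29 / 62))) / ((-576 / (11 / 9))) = -341 / 46980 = -0.01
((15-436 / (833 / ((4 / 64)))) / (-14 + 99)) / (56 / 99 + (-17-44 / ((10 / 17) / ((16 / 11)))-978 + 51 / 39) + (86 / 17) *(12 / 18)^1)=-0.00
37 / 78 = 0.47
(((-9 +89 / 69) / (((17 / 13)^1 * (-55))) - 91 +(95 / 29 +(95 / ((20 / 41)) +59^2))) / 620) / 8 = 26852654921 / 37119350400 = 0.72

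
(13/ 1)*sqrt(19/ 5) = 13*sqrt(95)/ 5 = 25.34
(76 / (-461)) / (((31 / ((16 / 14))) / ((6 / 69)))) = -1216 / 2300851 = -0.00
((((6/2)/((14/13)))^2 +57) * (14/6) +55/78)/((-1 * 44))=-165779/48048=-3.45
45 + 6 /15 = 227 /5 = 45.40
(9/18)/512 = 1/1024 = 0.00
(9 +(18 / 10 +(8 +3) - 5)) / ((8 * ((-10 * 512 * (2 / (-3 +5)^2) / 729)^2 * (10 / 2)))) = 11160261 / 327680000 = 0.03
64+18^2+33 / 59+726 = 65759 / 59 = 1114.56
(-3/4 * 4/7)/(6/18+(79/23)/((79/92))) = -9/91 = -0.10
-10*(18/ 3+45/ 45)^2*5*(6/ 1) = -14700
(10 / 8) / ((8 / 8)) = 5 / 4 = 1.25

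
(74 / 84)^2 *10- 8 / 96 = 13543 / 1764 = 7.68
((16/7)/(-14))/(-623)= 8/30527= 0.00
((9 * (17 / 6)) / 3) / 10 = 17 / 20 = 0.85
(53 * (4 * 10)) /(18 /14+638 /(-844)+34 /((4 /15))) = 156562 /9455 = 16.56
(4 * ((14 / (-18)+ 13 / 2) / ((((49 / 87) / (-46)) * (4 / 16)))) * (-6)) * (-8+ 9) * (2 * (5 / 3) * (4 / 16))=37388.30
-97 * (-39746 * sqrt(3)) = 3855362 * sqrt(3) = 6677682.87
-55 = -55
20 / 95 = 4 / 19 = 0.21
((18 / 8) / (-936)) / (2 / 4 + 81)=-1 / 33904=-0.00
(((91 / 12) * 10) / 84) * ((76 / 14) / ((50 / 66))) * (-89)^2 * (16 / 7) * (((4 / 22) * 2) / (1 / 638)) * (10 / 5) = 39943638592 / 735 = 54345086.52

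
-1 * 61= -61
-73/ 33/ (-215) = 73/ 7095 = 0.01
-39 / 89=-0.44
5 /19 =0.26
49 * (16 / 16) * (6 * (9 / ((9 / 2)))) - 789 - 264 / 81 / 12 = -16303 / 81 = -201.27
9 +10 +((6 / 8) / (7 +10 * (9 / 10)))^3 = 19.00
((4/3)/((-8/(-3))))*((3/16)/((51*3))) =1/1632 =0.00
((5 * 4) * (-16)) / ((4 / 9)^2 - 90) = 12960 / 3637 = 3.56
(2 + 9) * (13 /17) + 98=1809 /17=106.41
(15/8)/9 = 5/24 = 0.21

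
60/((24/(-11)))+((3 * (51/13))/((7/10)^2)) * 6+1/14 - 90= 16998/637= 26.68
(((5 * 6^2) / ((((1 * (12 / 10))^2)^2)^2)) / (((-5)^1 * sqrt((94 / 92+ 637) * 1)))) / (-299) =390625 * sqrt(150006) / 136474258752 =0.00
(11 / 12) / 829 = 11 / 9948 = 0.00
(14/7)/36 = 1/18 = 0.06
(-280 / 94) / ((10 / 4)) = -56 / 47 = -1.19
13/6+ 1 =19/6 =3.17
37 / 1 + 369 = 406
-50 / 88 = -25 / 44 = -0.57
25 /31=0.81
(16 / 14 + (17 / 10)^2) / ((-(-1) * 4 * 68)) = 2823 / 190400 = 0.01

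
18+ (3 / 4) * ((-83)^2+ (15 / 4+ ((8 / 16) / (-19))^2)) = 7490841 / 1444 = 5187.56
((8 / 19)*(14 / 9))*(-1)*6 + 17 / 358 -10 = -283283 / 20406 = -13.88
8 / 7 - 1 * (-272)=1912 / 7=273.14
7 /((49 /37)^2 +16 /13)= 124579 /53117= 2.35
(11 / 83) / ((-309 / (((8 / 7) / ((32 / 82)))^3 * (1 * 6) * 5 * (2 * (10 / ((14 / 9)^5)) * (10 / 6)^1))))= -1865286559125 / 1577065079968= -1.18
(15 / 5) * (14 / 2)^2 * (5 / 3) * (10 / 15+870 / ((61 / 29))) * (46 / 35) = 24411464 / 183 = 133395.98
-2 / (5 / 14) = -5.60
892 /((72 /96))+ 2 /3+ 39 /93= 36903 /31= 1190.42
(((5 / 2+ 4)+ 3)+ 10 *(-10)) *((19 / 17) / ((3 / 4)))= -6878 / 51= -134.86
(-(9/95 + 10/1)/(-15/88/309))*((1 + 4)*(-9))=-78231384/95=-823488.25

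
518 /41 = 12.63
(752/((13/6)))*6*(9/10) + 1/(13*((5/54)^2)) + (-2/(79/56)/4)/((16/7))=193387451/102700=1883.03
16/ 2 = 8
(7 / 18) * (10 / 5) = 7 / 9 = 0.78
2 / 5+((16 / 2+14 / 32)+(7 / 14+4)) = 1067 / 80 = 13.34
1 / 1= 1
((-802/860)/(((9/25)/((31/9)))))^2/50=1.59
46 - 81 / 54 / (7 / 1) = 641 / 14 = 45.79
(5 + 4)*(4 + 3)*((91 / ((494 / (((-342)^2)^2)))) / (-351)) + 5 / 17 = -99964218247 / 221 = -452326779.40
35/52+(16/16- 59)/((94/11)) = -14943/2444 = -6.11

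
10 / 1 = 10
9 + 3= 12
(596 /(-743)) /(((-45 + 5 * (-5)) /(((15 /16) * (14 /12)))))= 149 /11888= 0.01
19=19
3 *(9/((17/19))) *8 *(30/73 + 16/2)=2519856/1241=2030.50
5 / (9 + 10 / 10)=1 / 2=0.50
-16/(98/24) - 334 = -16558/49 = -337.92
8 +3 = 11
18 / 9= 2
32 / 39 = 0.82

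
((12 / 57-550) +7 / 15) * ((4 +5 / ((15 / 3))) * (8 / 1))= -1252456 / 57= -21972.91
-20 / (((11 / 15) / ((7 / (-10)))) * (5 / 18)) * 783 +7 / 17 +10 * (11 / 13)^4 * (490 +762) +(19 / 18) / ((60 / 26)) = 173715512265049 / 2884089780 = 60232.35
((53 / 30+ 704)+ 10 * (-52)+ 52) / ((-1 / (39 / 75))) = -92729 / 750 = -123.64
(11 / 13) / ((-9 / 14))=-154 / 117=-1.32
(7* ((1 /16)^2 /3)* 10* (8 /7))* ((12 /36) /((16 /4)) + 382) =22925 /576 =39.80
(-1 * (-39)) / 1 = 39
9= 9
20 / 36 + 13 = 122 / 9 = 13.56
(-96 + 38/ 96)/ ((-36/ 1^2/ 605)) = 2776345/ 1728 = 1606.68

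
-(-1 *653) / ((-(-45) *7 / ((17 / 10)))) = 11101 / 3150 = 3.52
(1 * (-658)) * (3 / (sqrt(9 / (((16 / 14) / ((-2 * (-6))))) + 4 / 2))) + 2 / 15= 2 / 15-1974 * sqrt(386) / 193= -200.81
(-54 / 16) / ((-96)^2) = -0.00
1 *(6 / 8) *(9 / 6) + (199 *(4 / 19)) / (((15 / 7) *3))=52271 / 6840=7.64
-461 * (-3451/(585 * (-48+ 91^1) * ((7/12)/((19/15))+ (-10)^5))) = -120909236/191177119575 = -0.00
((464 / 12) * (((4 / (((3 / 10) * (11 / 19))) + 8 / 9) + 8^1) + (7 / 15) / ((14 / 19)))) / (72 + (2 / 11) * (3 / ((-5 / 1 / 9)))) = 17.72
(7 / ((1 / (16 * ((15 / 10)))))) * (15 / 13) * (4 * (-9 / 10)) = -697.85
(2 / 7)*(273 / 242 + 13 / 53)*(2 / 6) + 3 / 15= 222748 / 673365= 0.33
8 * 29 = 232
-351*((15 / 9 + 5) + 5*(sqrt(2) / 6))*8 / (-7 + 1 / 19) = 3705*sqrt(2) / 11 + 29640 / 11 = 3170.88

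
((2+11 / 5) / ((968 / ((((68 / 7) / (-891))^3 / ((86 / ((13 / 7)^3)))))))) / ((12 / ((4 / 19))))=-43175444 / 5876256483451268145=-0.00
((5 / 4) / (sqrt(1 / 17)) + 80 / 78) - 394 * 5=-76790 / 39 + 5 * sqrt(17) / 4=-1963.82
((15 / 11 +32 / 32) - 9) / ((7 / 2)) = -146 / 77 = -1.90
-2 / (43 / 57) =-114 / 43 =-2.65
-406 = -406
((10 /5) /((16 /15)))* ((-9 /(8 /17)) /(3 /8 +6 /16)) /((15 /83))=-4233 /16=-264.56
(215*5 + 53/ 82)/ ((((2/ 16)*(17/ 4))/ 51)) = 4233744/ 41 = 103262.05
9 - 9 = 0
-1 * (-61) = 61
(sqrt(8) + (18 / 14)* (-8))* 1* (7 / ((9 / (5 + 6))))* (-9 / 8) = 99-77* sqrt(2) / 4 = 71.78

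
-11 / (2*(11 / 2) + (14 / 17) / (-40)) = -3740 / 3733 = -1.00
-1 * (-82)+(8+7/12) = 1087/12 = 90.58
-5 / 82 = -0.06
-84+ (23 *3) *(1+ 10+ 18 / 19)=14067 / 19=740.37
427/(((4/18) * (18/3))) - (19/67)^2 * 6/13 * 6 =74703333/233428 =320.03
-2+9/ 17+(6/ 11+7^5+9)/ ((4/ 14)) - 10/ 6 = 33017527/ 561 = 58854.77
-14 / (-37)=14 / 37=0.38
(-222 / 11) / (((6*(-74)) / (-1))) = -1 / 22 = -0.05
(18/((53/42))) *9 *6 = 40824/53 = 770.26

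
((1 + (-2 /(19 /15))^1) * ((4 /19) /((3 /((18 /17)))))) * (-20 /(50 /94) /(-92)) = -12408 /705755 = -0.02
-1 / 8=-0.12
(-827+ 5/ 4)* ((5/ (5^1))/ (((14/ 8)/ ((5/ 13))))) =-16515/ 91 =-181.48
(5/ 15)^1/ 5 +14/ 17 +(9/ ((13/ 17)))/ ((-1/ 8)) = -309169/ 3315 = -93.26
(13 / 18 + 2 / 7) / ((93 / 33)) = 1397 / 3906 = 0.36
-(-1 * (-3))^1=-3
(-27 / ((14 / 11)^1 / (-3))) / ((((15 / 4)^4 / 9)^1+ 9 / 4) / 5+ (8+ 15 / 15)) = 5760 / 1253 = 4.60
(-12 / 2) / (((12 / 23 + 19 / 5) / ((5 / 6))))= -575 / 497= -1.16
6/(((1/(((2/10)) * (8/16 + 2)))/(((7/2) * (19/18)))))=133/12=11.08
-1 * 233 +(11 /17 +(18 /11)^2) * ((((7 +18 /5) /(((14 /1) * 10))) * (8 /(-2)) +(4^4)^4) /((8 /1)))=734331937525619 /411400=1784958525.83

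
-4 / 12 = -1 / 3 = -0.33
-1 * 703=-703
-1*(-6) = 6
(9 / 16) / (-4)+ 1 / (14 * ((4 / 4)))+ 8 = 3553 / 448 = 7.93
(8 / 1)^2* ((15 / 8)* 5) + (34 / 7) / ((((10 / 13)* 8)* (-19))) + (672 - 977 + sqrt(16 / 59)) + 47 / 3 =4* sqrt(59) / 59 + 4957577 / 15960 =311.15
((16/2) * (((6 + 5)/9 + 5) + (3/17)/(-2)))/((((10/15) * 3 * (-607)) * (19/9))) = -3754/196061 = -0.02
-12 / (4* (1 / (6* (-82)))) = 1476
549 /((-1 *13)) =-549 /13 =-42.23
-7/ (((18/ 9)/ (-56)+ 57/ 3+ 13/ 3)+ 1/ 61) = -35868/ 119461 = -0.30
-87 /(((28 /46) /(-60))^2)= -845320.41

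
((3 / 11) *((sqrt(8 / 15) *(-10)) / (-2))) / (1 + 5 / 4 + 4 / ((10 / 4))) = 40 *sqrt(30) / 847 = 0.26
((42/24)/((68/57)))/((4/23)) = 9177/1088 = 8.43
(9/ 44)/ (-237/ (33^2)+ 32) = 297/ 46148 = 0.01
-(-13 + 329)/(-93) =316/93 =3.40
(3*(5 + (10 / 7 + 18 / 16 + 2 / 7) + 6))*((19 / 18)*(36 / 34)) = 44175 / 952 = 46.40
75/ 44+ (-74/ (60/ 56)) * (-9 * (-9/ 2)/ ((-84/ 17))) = 124917/ 220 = 567.80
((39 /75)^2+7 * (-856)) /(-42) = 1248277 /8750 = 142.66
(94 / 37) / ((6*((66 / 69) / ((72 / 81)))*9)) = 4324 / 98901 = 0.04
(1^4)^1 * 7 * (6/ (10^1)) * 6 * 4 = 504/ 5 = 100.80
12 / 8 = 3 / 2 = 1.50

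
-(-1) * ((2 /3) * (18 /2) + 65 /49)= 359 /49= 7.33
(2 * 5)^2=100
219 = 219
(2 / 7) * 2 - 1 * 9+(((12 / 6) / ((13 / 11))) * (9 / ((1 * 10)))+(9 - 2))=43 / 455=0.09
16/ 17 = 0.94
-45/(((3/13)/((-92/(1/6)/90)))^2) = -1430416/45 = -31787.02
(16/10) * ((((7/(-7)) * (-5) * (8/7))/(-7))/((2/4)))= -128/49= -2.61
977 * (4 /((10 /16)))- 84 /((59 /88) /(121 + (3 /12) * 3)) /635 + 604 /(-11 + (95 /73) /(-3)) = 144845166091 /23453090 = 6175.95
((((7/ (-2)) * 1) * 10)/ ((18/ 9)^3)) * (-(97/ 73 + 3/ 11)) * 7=157535/ 3212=49.05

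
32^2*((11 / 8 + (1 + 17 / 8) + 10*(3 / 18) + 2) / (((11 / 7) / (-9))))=-526848 / 11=-47895.27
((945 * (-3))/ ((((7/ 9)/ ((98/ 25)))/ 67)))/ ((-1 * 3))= 1595538/ 5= 319107.60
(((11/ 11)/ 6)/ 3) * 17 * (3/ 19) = 17/ 114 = 0.15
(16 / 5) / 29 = 16 / 145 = 0.11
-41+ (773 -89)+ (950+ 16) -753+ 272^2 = 74840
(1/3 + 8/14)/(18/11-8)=-209/1470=-0.14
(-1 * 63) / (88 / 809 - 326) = 0.19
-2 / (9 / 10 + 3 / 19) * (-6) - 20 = -580 / 67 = -8.66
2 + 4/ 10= 12/ 5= 2.40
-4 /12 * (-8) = 8 /3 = 2.67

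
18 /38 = 9 /19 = 0.47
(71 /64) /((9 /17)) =1207 /576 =2.10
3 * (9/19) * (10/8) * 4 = 135/19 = 7.11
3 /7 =0.43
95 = 95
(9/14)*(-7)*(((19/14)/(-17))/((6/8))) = 57/119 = 0.48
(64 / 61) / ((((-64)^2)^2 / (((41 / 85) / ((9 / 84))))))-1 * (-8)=8155300127 / 1019412480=8.00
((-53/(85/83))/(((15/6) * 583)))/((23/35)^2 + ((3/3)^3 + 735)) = -0.00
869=869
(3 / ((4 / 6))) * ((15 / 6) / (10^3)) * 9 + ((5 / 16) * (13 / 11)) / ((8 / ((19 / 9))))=62951 / 316800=0.20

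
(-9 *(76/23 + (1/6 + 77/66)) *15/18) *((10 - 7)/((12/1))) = -200/23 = -8.70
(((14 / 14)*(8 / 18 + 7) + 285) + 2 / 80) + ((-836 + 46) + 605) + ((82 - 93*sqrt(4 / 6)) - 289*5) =-451991 / 360 - 31*sqrt(6) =-1331.46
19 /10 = 1.90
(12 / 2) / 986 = 3 / 493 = 0.01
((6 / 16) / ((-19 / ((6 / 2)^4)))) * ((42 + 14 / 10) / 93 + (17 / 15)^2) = -5319 / 1900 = -2.80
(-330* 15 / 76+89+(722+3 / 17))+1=482591 / 646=747.04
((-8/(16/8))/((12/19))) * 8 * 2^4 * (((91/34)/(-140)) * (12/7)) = 15808/595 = 26.57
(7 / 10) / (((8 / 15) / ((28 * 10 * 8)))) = 2940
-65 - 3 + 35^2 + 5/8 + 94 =10013/8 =1251.62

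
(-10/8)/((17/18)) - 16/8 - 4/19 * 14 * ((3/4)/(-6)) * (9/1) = -5/646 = -0.01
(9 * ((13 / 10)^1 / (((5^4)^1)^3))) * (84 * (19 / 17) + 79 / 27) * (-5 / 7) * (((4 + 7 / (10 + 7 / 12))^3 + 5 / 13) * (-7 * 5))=8020259359311 / 680127167968750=0.01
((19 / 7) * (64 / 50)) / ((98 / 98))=608 / 175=3.47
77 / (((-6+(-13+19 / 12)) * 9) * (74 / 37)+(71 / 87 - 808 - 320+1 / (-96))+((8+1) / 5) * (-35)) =-214368 / 4186285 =-0.05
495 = 495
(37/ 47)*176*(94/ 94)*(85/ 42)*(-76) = -21033760/ 987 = -21310.80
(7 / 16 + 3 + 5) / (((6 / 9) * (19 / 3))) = 2.00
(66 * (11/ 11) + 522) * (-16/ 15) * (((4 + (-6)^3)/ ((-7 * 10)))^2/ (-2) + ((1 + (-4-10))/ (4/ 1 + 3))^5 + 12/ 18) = 2098403008/ 128625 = 16314.11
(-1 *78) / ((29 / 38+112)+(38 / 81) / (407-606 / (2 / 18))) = -1211703948 / 1751736551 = -0.69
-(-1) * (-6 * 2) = -12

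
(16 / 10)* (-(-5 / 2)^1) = 4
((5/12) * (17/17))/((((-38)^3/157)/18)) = -2355/109744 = -0.02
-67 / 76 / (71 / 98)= -3283 / 2698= -1.22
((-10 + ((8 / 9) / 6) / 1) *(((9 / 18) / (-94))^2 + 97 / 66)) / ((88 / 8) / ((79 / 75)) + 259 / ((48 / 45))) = -36022556038 / 630056425185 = -0.06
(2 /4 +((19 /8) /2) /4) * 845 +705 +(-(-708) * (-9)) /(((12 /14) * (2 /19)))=-4431657 /64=-69244.64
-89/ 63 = -1.41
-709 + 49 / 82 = -58089 / 82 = -708.40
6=6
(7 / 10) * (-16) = -56 / 5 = -11.20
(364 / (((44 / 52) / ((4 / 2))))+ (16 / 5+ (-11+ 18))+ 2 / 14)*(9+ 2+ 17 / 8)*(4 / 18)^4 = 670444 / 24057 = 27.87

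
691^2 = 477481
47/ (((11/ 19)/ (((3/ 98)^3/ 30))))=8037/ 103531120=0.00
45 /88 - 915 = -80475 /88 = -914.49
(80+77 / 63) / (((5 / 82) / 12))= 239768 / 15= 15984.53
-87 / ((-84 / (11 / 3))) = 319 / 84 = 3.80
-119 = -119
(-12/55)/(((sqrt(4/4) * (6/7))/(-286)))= 364/5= 72.80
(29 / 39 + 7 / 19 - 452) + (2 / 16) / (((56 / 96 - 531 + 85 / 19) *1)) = -80129163877 / 177714030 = -450.89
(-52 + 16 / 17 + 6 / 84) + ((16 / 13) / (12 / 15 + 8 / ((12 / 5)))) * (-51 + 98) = -3548085 / 95914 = -36.99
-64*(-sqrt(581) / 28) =16*sqrt(581) / 7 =55.09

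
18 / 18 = 1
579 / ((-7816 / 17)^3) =-2844627 / 477478314496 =-0.00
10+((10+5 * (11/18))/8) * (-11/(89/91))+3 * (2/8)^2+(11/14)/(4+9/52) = -7.98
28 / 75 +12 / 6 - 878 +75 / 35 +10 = -453329 / 525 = -863.48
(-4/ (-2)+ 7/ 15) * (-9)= -111/ 5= -22.20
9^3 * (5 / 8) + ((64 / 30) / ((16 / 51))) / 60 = 273443 / 600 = 455.74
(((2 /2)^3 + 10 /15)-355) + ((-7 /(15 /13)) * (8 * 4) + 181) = -5497 /15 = -366.47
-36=-36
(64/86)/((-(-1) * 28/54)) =1.44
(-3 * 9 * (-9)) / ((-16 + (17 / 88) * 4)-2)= -5346 / 379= -14.11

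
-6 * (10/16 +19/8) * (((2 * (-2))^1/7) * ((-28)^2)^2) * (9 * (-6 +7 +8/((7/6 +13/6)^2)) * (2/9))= 543707136/25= 21748285.44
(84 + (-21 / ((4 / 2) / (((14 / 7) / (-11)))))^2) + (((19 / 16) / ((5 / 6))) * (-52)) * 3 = -162933 / 1210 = -134.66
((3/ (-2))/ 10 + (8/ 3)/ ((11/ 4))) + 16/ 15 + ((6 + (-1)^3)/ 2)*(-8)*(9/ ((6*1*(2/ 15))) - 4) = -143.11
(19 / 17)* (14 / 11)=266 / 187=1.42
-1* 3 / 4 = -3 / 4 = -0.75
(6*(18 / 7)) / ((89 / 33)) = 3564 / 623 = 5.72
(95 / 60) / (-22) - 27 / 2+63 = 13049 / 264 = 49.43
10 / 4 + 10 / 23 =135 / 46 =2.93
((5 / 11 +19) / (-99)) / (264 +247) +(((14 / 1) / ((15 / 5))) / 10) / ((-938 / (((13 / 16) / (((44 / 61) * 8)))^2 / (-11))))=-412484248403 / 1075118140293120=-0.00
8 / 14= 4 / 7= 0.57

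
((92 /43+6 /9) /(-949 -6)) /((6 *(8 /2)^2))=-181 /5913360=-0.00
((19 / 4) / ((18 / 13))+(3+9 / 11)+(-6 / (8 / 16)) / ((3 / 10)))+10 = -18019 / 792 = -22.75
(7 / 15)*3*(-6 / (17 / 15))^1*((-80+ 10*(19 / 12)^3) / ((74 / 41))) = 9994775 / 60384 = 165.52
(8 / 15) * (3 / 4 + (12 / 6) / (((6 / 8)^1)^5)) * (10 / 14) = 17842 / 5103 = 3.50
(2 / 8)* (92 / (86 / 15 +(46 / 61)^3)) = 78308445 / 20980406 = 3.73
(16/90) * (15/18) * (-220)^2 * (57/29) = 3678400/261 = 14093.49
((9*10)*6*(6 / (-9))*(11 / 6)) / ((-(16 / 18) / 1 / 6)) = 4455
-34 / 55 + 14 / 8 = 249 / 220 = 1.13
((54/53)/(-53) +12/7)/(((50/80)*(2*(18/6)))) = 8888/19663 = 0.45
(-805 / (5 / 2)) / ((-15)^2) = -322 / 225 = -1.43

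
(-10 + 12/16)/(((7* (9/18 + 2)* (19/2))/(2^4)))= -0.89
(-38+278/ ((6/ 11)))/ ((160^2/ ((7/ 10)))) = 1981/ 153600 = 0.01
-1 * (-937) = 937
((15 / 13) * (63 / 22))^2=893025 / 81796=10.92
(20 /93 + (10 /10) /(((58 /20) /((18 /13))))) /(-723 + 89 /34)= -825520 /858749073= -0.00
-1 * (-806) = 806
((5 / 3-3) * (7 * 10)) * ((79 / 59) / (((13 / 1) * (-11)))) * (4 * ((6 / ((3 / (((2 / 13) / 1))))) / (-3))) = -353920 / 987129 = -0.36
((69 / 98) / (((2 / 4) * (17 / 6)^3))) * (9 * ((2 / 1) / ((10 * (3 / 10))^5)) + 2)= 4416 / 34391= 0.13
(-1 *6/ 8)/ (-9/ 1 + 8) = 3/ 4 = 0.75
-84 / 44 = -21 / 11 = -1.91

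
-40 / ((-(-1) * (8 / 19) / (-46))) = 4370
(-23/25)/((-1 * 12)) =23/300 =0.08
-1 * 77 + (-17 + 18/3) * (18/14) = -638/7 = -91.14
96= 96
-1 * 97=-97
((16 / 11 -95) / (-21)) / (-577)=-49 / 6347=-0.01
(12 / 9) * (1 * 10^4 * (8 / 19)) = 320000 / 57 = 5614.04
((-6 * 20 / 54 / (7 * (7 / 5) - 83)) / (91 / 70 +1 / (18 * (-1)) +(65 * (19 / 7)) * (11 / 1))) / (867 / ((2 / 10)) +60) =350 / 98398961469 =0.00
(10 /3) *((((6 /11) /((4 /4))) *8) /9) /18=80 /891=0.09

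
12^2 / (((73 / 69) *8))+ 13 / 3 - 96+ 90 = 3361 / 219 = 15.35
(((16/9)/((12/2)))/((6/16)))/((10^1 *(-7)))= -32/2835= -0.01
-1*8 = -8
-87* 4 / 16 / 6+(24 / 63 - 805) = -135785 / 168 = -808.24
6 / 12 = 1 / 2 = 0.50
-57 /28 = -2.04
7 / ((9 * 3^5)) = 7 / 2187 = 0.00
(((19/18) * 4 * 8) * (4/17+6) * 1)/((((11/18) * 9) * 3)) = 64448/5049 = 12.76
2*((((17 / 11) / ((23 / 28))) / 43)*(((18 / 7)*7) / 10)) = 8568 / 54395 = 0.16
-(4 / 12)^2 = -1 / 9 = -0.11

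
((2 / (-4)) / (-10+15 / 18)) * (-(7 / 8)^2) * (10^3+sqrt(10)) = -3675 / 88 - 147 * sqrt(10) / 3520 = -41.89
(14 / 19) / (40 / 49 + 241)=686 / 225131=0.00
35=35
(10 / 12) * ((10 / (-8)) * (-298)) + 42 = 4229 / 12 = 352.42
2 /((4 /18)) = 9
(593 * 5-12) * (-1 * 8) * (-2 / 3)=47248 / 3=15749.33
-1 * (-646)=646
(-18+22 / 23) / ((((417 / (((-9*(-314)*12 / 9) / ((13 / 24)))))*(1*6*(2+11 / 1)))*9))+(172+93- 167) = 474569018 / 4862637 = 97.59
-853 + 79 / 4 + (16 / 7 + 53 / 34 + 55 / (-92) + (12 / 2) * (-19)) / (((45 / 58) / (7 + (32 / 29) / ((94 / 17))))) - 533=-18477533659 / 7718340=-2393.98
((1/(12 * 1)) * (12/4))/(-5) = -1/20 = -0.05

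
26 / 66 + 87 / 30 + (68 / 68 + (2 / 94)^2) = 3130483 / 728970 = 4.29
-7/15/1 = -7/15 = -0.47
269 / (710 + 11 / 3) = 807 / 2141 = 0.38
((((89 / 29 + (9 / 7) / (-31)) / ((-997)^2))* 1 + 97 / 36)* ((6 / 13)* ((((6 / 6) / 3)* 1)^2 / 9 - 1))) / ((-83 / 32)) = 776658756686080 / 1640120536725489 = 0.47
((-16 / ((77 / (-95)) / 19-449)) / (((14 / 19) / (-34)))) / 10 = -466412 / 2836827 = -0.16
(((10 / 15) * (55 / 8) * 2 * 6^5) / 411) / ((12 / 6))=11880 / 137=86.72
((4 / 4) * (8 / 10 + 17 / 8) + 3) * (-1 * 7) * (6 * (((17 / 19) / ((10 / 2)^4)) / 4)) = -84609 / 950000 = -0.09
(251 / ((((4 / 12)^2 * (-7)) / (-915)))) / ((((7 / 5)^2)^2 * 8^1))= 9608.09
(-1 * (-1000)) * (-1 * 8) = -8000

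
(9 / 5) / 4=9 / 20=0.45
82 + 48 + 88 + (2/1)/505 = 218.00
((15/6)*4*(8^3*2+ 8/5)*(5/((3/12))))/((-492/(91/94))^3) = -2415195055/1545606356328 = -0.00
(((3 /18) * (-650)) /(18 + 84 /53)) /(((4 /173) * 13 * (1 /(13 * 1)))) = -17225 /72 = -239.24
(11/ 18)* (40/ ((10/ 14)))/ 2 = 154/ 9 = 17.11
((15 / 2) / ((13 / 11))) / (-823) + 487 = 10420661 / 21398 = 486.99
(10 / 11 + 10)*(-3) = -360 / 11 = -32.73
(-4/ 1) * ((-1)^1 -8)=36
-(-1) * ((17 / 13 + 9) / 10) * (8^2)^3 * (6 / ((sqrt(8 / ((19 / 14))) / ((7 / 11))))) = 26345472 * sqrt(133) / 715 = 424938.19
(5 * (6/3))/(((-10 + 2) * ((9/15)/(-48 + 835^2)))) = -1452452.08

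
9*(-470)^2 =1988100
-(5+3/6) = -11/2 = -5.50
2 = 2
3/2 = 1.50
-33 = -33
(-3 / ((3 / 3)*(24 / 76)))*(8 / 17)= -76 / 17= -4.47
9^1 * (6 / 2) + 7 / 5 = 142 / 5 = 28.40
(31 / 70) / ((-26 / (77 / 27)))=-341 / 7020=-0.05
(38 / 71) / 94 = 19 / 3337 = 0.01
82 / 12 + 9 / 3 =59 / 6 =9.83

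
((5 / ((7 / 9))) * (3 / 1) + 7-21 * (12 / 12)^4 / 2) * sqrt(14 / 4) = 221 * sqrt(14) / 28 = 29.53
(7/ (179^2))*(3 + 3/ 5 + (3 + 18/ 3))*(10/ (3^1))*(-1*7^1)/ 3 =-686/ 32041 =-0.02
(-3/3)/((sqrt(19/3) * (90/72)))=-4 * sqrt(57)/95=-0.32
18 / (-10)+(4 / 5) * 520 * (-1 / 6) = -1067 / 15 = -71.13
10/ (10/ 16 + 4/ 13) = 1040/ 97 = 10.72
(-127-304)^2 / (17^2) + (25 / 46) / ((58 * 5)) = 495611793 / 771052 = 642.77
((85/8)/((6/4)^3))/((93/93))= 85/27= 3.15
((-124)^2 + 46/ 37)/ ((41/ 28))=10501.53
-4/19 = -0.21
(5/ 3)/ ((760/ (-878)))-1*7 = -2035/ 228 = -8.93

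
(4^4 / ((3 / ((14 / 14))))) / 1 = 256 / 3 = 85.33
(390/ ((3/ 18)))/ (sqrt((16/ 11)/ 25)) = 2925 * sqrt(11) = 9701.13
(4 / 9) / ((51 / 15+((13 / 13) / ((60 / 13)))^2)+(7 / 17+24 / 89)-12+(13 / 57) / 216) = -413956800 / 7330672843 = -0.06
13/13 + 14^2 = 197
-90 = -90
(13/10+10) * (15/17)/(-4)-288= -39507/136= -290.49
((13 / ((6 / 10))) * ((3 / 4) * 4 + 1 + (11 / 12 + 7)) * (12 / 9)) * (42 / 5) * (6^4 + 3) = 11269258 / 3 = 3756419.33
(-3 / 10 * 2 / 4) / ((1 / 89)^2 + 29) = -7921 / 1531400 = -0.01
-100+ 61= -39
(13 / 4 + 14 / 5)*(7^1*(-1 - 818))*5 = -693693 / 4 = -173423.25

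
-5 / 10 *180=-90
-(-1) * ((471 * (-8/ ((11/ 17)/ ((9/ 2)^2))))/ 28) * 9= -5837103/ 154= -37903.27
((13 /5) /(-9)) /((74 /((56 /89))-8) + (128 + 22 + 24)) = -364 /357345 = -0.00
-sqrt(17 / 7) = -sqrt(119) / 7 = -1.56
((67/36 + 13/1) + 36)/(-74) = -1831/2664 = -0.69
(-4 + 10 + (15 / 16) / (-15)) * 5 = 475 / 16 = 29.69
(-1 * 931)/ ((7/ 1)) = -133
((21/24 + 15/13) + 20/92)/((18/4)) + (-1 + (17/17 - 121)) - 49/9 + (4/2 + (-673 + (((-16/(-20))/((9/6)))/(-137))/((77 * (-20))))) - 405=-3412005210599/2838735900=-1201.95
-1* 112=-112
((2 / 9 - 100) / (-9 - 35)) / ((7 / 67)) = 30083 / 1386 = 21.70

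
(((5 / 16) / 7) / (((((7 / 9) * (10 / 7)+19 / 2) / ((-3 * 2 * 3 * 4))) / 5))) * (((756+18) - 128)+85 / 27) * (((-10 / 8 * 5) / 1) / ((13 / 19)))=624399375 / 69524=8981.06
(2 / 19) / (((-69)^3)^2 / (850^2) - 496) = 0.00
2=2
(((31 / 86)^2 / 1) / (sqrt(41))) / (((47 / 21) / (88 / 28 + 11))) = 0.13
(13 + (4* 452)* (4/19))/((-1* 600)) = -2493/3800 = -0.66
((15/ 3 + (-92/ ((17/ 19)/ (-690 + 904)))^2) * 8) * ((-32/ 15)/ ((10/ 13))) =-77614430471552/ 7225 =-10742481726.17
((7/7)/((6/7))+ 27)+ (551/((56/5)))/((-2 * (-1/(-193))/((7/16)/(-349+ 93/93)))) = 104863/3072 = 34.14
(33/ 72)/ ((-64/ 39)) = -143/ 512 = -0.28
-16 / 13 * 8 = -128 / 13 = -9.85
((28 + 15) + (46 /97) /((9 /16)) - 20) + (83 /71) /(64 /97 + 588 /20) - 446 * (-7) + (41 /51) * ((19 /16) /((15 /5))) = 3146.20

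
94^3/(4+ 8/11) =175700.46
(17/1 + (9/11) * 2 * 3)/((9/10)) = 2410/99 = 24.34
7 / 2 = 3.50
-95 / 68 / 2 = -95 / 136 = -0.70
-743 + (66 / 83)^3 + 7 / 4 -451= -2725702219 / 2287148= -1191.75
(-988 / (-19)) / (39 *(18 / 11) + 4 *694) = 286 / 15619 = 0.02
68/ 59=1.15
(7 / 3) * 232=1624 / 3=541.33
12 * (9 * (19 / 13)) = 2052 / 13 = 157.85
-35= -35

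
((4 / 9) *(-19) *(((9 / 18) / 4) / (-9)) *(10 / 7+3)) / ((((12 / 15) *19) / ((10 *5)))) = 3875 / 2268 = 1.71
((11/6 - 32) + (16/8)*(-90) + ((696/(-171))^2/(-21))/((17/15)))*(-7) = 163052137/110466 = 1476.04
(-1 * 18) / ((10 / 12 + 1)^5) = -139968 / 161051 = -0.87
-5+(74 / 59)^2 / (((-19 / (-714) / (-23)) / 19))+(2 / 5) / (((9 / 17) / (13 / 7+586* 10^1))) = -21409.67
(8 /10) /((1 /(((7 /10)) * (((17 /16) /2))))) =0.30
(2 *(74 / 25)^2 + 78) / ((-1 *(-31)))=59702 / 19375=3.08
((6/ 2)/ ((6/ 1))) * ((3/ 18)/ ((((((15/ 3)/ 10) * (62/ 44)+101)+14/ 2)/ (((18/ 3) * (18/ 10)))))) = 198/ 23915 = 0.01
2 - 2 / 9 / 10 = 89 / 45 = 1.98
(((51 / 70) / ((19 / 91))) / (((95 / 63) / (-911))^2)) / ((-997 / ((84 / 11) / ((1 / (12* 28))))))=-30819099789694944 / 9402831625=-3277640.29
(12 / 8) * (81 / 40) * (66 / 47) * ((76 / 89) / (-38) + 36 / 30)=1050489 / 209150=5.02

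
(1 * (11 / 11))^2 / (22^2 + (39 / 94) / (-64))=6016 / 2911705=0.00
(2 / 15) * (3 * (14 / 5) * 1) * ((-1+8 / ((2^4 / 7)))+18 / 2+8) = 546 / 25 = 21.84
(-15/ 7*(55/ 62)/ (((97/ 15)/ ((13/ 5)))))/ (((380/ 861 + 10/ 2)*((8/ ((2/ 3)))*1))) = -263835/ 22540472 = -0.01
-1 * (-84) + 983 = 1067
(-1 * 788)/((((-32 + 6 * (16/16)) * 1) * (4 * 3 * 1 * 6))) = 197/468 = 0.42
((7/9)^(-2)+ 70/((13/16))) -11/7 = 54932/637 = 86.24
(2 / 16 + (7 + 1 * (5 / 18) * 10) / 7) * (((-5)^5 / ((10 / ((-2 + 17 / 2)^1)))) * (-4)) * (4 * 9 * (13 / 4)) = 81014375 / 56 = 1446685.27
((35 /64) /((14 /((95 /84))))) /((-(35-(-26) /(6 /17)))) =-475 /1168384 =-0.00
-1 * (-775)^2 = -600625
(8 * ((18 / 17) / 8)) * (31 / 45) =62 / 85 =0.73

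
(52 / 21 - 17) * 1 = -305 / 21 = -14.52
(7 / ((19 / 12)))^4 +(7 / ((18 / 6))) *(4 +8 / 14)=153531680 / 390963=392.70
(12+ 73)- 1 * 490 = -405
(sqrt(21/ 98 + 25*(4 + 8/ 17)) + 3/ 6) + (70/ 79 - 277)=-43547/ 158 + sqrt(6342938)/ 238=-265.03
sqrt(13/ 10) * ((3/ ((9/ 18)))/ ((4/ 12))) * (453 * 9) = 36693 * sqrt(130)/ 5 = 83672.91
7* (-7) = -49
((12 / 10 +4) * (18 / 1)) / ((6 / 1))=78 / 5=15.60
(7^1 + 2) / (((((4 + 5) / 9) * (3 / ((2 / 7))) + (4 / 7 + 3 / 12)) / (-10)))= -2520 / 317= -7.95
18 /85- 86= -7292 /85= -85.79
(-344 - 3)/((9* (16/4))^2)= -0.27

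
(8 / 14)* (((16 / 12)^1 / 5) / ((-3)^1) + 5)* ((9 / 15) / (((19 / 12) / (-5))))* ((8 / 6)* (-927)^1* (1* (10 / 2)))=4370496 / 133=32860.87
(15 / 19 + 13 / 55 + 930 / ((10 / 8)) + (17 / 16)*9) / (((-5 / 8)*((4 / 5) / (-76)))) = 12616717 / 110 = 114697.43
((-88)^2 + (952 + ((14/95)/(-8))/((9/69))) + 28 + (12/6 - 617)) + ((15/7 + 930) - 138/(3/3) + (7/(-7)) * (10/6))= 23677551/2660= 8901.33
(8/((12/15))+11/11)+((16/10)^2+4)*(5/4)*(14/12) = 617/30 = 20.57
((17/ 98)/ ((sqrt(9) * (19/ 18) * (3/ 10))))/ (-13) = -170/ 12103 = -0.01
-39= -39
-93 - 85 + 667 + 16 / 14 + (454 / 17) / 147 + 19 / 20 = 24553901 / 49980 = 491.27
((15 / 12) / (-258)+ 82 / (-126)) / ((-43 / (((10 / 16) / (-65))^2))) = 1093 / 775337472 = 0.00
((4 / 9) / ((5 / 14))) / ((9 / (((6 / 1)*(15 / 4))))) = 28 / 9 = 3.11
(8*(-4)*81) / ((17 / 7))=-18144 / 17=-1067.29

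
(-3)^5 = -243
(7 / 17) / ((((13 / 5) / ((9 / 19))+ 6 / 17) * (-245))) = -9 / 31283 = -0.00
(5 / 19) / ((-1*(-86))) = 5 / 1634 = 0.00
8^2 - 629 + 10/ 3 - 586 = -3443/ 3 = -1147.67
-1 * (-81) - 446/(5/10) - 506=-1317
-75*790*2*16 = -1896000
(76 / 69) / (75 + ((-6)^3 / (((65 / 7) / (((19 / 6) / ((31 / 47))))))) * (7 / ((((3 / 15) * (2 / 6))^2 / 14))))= -30628 / 68474118915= -0.00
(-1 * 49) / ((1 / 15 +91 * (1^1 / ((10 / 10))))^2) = -11025 / 1865956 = -0.01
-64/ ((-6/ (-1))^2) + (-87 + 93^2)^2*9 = 5937935348/ 9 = 659770594.22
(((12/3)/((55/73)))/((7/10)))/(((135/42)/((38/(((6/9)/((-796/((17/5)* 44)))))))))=-4416208/6171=-715.64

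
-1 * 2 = -2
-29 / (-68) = 29 / 68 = 0.43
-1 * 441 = -441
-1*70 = -70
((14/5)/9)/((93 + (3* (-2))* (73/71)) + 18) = 994/334935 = 0.00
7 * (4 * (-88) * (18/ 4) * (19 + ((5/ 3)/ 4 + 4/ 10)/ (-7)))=-1046892/ 5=-209378.40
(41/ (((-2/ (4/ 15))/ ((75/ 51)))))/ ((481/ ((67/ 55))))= -5494/ 269841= -0.02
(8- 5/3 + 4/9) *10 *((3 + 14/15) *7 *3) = 50386/9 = 5598.44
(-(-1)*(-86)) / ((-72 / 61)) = 2623 / 36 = 72.86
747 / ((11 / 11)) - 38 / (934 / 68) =347557 / 467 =744.23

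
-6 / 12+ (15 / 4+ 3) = 25 / 4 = 6.25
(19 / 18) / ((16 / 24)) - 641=-7673 / 12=-639.42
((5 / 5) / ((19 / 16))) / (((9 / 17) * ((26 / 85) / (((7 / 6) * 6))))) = 80920 / 2223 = 36.40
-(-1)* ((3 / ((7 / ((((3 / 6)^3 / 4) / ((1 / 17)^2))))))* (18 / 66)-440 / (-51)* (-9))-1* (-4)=-3040711 / 41888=-72.59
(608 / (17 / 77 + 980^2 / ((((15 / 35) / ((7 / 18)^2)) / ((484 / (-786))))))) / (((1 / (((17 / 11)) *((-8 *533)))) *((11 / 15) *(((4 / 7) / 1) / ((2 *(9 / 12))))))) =1160077830780960 / 16880472429887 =68.72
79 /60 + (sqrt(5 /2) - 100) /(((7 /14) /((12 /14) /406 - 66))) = 1125508259 /85260 - 93783*sqrt(10) /1421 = 12992.19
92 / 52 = 1.77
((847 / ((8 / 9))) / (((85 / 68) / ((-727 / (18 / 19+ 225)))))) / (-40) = 11699611 / 190800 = 61.32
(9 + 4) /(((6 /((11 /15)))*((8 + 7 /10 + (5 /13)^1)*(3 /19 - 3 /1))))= -35321 /573966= -0.06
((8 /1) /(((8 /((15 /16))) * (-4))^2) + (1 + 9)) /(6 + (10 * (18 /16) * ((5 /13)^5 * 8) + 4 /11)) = 267847428563 /190606606336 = 1.41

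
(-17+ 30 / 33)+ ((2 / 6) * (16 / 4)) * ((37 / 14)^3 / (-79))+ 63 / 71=-1970058661 / 126976542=-15.52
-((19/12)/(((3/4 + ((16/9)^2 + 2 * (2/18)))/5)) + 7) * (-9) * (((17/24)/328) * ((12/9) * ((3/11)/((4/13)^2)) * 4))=3957447/1486496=2.66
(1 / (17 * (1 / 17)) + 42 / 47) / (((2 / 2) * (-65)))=-0.03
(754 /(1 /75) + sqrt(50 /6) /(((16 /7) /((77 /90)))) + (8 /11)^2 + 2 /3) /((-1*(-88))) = 642.64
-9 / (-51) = 3 / 17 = 0.18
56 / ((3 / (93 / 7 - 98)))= -4744 / 3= -1581.33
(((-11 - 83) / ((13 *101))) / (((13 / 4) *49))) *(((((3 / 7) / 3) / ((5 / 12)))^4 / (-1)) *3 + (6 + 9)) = -8440134792 / 1255094238125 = -0.01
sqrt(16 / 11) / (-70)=-2*sqrt(11) / 385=-0.02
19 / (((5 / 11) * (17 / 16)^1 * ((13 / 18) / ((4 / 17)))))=240768 / 18785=12.82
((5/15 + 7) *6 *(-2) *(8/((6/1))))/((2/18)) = -1056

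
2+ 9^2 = 83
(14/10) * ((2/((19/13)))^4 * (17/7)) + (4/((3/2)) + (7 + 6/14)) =301280692/13683705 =22.02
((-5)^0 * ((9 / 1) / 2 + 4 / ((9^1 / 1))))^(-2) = 324 / 7921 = 0.04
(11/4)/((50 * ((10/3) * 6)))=11/4000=0.00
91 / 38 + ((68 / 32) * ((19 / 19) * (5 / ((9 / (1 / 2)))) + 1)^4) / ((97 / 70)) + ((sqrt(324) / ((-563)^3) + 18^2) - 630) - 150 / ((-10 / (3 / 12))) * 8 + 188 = -11257717315426881565 / 138102179161656384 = -81.52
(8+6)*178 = 2492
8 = 8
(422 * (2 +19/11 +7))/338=24898/1859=13.39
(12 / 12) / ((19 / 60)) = 60 / 19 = 3.16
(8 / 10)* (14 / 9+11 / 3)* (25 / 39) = 940 / 351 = 2.68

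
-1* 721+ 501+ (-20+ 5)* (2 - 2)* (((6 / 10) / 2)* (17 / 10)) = -220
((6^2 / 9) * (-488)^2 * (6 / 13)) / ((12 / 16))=7620608 / 13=586200.62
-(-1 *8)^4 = -4096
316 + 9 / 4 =1273 / 4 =318.25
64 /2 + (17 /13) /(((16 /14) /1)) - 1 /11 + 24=65269 /1144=57.05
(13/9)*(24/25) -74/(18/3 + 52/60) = -72538/7725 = -9.39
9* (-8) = -72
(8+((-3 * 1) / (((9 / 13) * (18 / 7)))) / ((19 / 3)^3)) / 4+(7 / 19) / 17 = 1884317 / 932824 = 2.02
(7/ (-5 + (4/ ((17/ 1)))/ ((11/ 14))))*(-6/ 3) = 2618/ 879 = 2.98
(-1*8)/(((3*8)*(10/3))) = -0.10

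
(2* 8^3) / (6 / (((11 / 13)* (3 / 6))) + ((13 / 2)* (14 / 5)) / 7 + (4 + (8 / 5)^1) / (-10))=281600 / 4461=63.12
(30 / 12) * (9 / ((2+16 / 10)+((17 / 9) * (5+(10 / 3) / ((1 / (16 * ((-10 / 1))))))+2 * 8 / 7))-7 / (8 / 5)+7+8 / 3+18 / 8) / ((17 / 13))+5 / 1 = 873036805 / 45000624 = 19.40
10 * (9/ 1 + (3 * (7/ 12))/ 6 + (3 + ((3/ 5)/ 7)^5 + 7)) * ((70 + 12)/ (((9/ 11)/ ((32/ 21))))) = 29462.16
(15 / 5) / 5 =3 / 5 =0.60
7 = 7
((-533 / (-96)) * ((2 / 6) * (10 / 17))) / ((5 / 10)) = 2665 / 1224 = 2.18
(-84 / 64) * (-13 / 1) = 273 / 16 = 17.06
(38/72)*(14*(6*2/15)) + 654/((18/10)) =16616/45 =369.24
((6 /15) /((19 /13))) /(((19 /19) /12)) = 312 /95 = 3.28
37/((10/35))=129.50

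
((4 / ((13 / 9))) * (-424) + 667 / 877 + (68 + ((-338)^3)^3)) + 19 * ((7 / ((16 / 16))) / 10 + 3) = -6564372964655443144124303467 / 114010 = -57577168359402185283083.09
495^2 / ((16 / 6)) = 91884.38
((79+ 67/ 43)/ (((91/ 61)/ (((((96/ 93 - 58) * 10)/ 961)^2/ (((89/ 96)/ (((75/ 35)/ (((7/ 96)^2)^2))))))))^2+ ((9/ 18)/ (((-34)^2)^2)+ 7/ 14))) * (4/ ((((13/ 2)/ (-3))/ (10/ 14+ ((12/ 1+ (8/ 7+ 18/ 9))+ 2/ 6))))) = -4260492335768313482375191030215644893964591431680000000/ 884694201021817900153868570185205798315166566685697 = -4815.78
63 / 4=15.75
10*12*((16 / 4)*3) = 1440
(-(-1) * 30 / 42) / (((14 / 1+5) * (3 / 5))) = 25 / 399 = 0.06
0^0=1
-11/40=-0.28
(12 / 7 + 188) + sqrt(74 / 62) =sqrt(1147) / 31 + 1328 / 7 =190.81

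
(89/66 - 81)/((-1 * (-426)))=-5257/28116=-0.19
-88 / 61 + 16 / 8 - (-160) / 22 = 5254 / 671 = 7.83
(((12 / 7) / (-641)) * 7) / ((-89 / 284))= 0.06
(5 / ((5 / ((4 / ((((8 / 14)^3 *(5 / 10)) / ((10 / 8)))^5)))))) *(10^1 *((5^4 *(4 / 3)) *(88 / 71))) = 509991959075908203125 / 28588376064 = 17839137065.16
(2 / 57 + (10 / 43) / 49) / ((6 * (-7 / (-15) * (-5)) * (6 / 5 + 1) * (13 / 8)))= -7360 / 9247623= -0.00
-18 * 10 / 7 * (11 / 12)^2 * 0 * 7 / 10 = 0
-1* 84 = -84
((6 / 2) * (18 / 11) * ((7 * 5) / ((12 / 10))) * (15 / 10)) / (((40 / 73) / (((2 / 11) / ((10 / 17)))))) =234549 / 1936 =121.15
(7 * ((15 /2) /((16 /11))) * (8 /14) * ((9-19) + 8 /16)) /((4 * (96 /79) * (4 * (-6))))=82555 /49152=1.68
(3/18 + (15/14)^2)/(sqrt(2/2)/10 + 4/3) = 3865/4214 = 0.92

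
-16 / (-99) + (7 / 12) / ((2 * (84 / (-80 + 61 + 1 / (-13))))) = 491 / 5148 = 0.10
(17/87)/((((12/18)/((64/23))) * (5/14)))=7616/3335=2.28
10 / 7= 1.43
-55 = -55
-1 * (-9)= 9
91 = 91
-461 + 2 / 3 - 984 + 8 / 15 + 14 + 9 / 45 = -7148 / 5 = -1429.60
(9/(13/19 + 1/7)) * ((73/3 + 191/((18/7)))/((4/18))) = 424935/88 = 4828.81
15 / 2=7.50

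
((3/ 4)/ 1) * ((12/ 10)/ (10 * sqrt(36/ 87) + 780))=3393/ 2940400 - 3 * sqrt(87)/ 2940400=0.00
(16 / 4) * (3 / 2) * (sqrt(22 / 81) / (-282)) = -sqrt(22) / 423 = -0.01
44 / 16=11 / 4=2.75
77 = 77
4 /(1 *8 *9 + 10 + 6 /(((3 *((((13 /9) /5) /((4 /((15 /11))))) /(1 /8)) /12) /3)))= 26 /1127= 0.02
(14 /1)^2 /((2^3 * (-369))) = -0.07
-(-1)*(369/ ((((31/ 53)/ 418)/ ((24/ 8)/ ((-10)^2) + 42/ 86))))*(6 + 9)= 27332530731/ 13330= 2050452.42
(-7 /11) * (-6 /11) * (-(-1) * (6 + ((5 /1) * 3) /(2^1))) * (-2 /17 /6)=-189 /2057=-0.09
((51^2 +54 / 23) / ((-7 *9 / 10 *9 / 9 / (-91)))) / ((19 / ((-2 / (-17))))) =1729780 / 7429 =232.84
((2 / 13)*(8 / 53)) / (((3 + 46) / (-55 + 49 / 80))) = -4351 / 168805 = -0.03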